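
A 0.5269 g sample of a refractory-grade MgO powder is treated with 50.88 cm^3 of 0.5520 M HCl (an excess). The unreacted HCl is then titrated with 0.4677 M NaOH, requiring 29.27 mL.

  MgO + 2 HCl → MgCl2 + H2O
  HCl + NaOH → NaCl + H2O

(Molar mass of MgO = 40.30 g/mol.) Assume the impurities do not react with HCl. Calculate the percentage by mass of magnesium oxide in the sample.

55.05 %

n(HCl) added = 0.05088 × 0.5520 = 0.02809 mol
n(NaOH) used in back-titration = 0.02927 × 0.4677 = 0.01369 mol
n(HCl) left over = 0.01369 mol (1:1 ratio)
n(HCl) consumed by analyte = 0.02809 − 0.01369 = 0.01440 mol
From the 1:2 ratio, n(MgO) = 1/2 × 0.01440 = 7.198 × 10^-3 mol
mass of MgO = 7.198 × 10^-3 × 40.30 = 0.2901 g
% MgO = 0.2901 / 0.5269 × 100 = 55.05 %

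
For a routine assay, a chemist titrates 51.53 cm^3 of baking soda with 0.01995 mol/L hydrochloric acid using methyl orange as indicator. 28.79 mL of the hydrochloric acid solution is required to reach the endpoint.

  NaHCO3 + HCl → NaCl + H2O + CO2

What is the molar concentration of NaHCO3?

0.01115 mol/L

n(HCl) = 0.02879 L × 0.01995 mol/L = 5.744 × 10^-4 mol
n(NaHCO3) = 5.744 × 10^-4 mol (1:1 mole ratio)
[NaHCO3] = 5.744 × 10^-4 mol / 0.05153 L = 0.01115 mol/L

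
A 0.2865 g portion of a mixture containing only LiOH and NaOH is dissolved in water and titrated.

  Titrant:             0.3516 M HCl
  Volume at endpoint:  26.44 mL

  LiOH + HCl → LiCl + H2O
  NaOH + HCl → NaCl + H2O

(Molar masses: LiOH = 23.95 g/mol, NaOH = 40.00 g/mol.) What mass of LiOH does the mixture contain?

0.1274 g

n(HCl) = 0.02644 × 0.3516 = 9.296 × 10^-3 mol
Let x = n(LiOH), y = n(NaOH).
Titrant: 1x + 1y = 9.296 × 10^-3;  mass: 23.95x + 40.00y = 0.2865
Solving, x = 5.318 × 10^-3 mol, y = 3.978 × 10^-3 mol
mass of LiOH = 5.318 × 10^-3 × 23.95 = 0.1274 g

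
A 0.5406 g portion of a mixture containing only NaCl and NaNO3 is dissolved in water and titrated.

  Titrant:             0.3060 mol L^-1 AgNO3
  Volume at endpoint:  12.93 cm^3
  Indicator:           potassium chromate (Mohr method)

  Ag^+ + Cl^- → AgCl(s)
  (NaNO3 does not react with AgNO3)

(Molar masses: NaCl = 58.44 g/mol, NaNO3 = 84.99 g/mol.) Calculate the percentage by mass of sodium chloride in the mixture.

42.77 %

n(AgNO3) = 0.01293 × 0.3060 = 3.957 × 10^-3 mol
Let x = n(NaCl), y = n(NaNO3).
Titrant: 1x = 3.957 × 10^-3;  mass: 58.44x + 84.99y = 0.5406
Solving, x = 3.957 × 10^-3 mol, y = 3.640 × 10^-3 mol
mass of NaCl = 3.957 × 10^-3 × 58.44 = 0.2312 g
% NaCl = 0.2312 / 0.5406 × 100 = 42.77 %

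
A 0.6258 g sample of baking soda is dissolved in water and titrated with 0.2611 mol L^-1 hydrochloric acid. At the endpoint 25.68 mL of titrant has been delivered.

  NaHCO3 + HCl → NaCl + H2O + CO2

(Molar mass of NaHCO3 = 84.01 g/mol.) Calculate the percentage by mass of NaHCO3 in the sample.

90.01 %

n(HCl) = 0.02568 L × 0.2611 mol/L = 6.705 × 10^-3 mol
n(NaHCO3) = 6.705 × 10^-3 mol (1:1 ratio)
mass of NaHCO3 = 6.705 × 10^-3 × 84.01 g/mol = 0.5633 g
% NaHCO3 = 0.5633 / 0.6258 × 100 = 90.01 %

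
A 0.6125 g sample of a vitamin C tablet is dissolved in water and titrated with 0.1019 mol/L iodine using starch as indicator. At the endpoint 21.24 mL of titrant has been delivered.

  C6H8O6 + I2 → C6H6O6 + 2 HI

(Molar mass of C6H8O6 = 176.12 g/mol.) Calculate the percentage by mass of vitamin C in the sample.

62.23 %

n(I2) = 0.02124 L × 0.1019 mol/L = 2.164 × 10^-3 mol
n(C6H8O6) = 2.164 × 10^-3 mol (1:1 ratio)
mass of C6H8O6 = 2.164 × 10^-3 × 176.12 g/mol = 0.3812 g
% C6H8O6 = 0.3812 / 0.6125 × 100 = 62.23 %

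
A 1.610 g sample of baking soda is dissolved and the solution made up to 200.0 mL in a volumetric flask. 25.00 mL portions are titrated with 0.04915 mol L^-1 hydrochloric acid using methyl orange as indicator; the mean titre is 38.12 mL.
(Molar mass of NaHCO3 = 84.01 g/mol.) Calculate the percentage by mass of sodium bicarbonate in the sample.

78.21 %

NaHCO3 + HCl → NaCl + H2O + CO2
n(HCl) per titration = 0.03812 × 0.04915 = 1.874 × 10^-3 mol
n(NaHCO3) in each aliquot = 1.874 × 10^-3 mol (1:1 ratio)
n(NaHCO3) in the whole flask = 1.874 × 10^-3 × 200.0/25.00 = 0.01499 mol
mass of NaHCO3 = 0.01499 × 84.01 = 1.259 g
% NaHCO3 = 1.259 / 1.610 × 100 = 78.21 %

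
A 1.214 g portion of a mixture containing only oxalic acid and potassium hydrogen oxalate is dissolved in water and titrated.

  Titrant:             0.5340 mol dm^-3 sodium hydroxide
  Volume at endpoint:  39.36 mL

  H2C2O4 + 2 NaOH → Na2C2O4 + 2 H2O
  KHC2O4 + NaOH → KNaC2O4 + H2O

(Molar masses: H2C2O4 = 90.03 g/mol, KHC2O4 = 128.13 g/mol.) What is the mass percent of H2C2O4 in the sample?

65.99 %

n(NaOH) = 0.03936 × 0.5340 = 0.02102 mol
Let x = n(H2C2O4), y = n(KHC2O4).
Titrant: 2x + 1y = 0.02102;  mass: 90.03x + 128.13y = 1.214
Solving, x = 8.898 × 10^-3 mol, y = 3.223 × 10^-3 mol
mass of H2C2O4 = 8.898 × 10^-3 × 90.03 = 0.8011 g
% H2C2O4 = 0.8011 / 1.214 × 100 = 65.99 %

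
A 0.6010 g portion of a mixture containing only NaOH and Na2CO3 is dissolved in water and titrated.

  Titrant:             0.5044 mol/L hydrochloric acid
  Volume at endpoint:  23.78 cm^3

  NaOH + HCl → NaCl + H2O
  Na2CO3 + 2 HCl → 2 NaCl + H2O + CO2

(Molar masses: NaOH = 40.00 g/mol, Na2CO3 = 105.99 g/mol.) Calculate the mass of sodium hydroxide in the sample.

n(HCl) = 0.02378 × 0.5044 = 0.01199 mol
Let x = n(NaOH), y = n(Na2CO3).
Titrant: 1x + 2y = 0.01199;  mass: 40.00x + 105.99y = 0.6010
Solving, x = 2.667 × 10^-3 mol, y = 4.664 × 10^-3 mol
mass of NaOH = 2.667 × 10^-3 × 40.00 = 0.1067 g

0.1067 g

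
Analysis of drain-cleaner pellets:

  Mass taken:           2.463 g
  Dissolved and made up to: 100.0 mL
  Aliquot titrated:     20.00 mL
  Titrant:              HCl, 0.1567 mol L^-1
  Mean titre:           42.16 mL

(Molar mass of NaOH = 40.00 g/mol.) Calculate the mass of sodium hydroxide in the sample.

1.321 g

NaOH + HCl → NaCl + H2O
n(HCl) per titration = 0.04216 × 0.1567 = 6.606 × 10^-3 mol
n(NaOH) in each aliquot = 6.606 × 10^-3 mol (1:1 ratio)
n(NaOH) in the whole flask = 6.606 × 10^-3 × 100.0/20.00 = 0.03303 mol
mass of NaOH = 0.03303 × 40.00 = 1.321 g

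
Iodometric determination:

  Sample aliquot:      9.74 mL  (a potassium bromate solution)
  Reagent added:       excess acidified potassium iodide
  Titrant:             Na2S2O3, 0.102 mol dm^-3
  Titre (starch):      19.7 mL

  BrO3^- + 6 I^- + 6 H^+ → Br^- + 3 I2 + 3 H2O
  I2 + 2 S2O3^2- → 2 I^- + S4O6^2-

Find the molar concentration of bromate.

n(S2O3^2-) = 0.0197 × 0.102 = 2.01 × 10^-3 mol
n(I2) = n(S2O3^2-)/2 = 1.00 × 10^-3 mol
From the 1:3 ratio, n(BrO3^-) in the aliquot = 1/3 × 1.00 × 10^-3 = 3.35 × 10^-4 mol
[BrO3^-] = 3.35 × 10^-4 / 0.00974 = 0.0344 mol/L

0.0344 mol/L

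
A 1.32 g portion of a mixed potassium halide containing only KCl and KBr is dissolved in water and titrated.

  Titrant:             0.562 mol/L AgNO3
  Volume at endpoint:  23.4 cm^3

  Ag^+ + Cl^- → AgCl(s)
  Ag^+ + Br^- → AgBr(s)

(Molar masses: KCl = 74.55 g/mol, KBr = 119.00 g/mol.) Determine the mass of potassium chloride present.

n(AgNO3) = 0.0234 × 0.562 = 0.0132 mol
Let x = n(KCl), y = n(KBr).
Titrant: 1x + 1y = 0.0132;  mass: 74.55x + 119.00y = 1.32
Solving, x = 5.51 × 10^-3 mol, y = 7.64 × 10^-3 mol
mass of KCl = 5.51 × 10^-3 × 74.55 = 0.411 g

0.411 g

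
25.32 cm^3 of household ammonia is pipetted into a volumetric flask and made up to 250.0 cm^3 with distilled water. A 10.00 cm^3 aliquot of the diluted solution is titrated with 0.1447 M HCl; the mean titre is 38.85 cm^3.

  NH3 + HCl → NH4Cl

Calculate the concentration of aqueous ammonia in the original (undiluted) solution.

n(HCl) = 0.03885 × 0.1447 = 5.622 × 10^-3 mol
n(NH3) in the aliquot = 5.622 × 10^-3 mol (1:1 ratio)
[NH3]_dilute = 5.622 × 10^-3 / 0.01000 = 0.5622 mol/L
Dilution factor = 250.0 / 25.32 = 9.874
[NH3]_stock = 0.5622 × 9.874 = 5.551 mol/L

5.551 M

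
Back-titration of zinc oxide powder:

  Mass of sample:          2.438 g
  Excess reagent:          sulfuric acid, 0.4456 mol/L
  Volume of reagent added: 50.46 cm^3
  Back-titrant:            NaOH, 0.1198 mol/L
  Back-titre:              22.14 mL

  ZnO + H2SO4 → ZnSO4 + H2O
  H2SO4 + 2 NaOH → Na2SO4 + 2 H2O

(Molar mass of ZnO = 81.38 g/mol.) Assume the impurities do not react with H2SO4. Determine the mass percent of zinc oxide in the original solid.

70.63 %

n(H2SO4) added = 0.05046 × 0.4456 = 0.02248 mol
n(NaOH) used in back-titration = 0.02214 × 0.1198 = 2.652 × 10^-3 mol
From the 1:2 ratio, n(H2SO4) left over = 1/2 × 2.652 × 10^-3 = 1.326 × 10^-3 mol
n(H2SO4) consumed by analyte = 0.02248 − 1.326 × 10^-3 = 0.02116 mol
n(ZnO) = 0.02116 mol (1:1 ratio)
mass of ZnO = 0.02116 × 81.38 = 1.722 g
% ZnO = 1.722 / 2.438 × 100 = 70.63 %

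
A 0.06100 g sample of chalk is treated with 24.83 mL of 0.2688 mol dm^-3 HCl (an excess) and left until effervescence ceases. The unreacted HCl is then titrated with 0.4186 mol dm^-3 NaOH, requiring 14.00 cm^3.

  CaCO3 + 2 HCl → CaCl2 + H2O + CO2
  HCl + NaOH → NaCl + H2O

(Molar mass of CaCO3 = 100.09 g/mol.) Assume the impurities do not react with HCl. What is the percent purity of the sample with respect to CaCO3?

66.77 %

n(HCl) added = 0.02483 × 0.2688 = 6.674 × 10^-3 mol
n(NaOH) used in back-titration = 0.01400 × 0.4186 = 5.860 × 10^-3 mol
n(HCl) left over = 5.860 × 10^-3 mol (1:1 ratio)
n(HCl) consumed by analyte = 6.674 × 10^-3 − 5.860 × 10^-3 = 8.139 × 10^-4 mol
From the 1:2 ratio, n(CaCO3) = 1/2 × 8.139 × 10^-4 = 4.070 × 10^-4 mol
mass of CaCO3 = 4.070 × 10^-4 × 100.09 = 0.04073 g
% CaCO3 = 0.04073 / 0.06100 × 100 = 66.77 %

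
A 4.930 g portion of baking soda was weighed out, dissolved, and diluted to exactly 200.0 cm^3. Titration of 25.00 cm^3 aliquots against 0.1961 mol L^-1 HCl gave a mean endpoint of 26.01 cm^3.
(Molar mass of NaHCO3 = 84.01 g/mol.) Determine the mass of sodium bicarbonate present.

3.428 g

NaHCO3 + HCl → NaCl + H2O + CO2
n(HCl) per titration = 0.02601 × 0.1961 = 5.101 × 10^-3 mol
n(NaHCO3) in each aliquot = 5.101 × 10^-3 mol (1:1 ratio)
n(NaHCO3) in the whole flask = 5.101 × 10^-3 × 200.0/25.00 = 0.04080 mol
mass of NaHCO3 = 0.04080 × 84.01 = 3.428 g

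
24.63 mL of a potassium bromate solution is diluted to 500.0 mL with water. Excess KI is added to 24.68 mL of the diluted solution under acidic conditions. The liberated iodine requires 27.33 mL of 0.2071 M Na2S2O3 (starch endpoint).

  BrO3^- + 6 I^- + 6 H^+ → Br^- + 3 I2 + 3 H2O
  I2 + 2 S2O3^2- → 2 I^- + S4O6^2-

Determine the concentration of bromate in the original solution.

n(S2O3^2-) = 0.02733 × 0.2071 = 5.660 × 10^-3 mol
n(I2) = n(S2O3^2-)/2 = 2.830 × 10^-3 mol
From the 1:3 ratio, n(BrO3^-) in the aliquot = 1/3 × 2.830 × 10^-3 = 9.433 × 10^-4 mol
[BrO3^-]_dilute = 9.433 × 10^-4 / 0.02468 = 0.03822 mol/L
[BrO3^-]_original = 0.03822 × 500.0/24.63 = 0.7759 mol/L

0.7759 M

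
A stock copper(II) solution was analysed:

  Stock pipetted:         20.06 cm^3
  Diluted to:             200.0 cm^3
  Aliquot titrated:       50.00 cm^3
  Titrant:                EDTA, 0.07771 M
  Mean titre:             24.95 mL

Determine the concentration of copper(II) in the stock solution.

0.3866 M

Cu^2+ + EDTA^4- → [Cu(EDTA)]^2-
n(EDTA) = 0.02495 × 0.07771 = 1.939 × 10^-3 mol
n(Cu2+) in the aliquot = 1.939 × 10^-3 mol (1:1 ratio)
[Cu2+]_dilute = 1.939 × 10^-3 / 0.05000 = 0.03878 mol/L
Dilution factor = 200.0 / 20.06 = 9.970
[Cu2+]_stock = 0.03878 × 9.970 = 0.3866 mol/L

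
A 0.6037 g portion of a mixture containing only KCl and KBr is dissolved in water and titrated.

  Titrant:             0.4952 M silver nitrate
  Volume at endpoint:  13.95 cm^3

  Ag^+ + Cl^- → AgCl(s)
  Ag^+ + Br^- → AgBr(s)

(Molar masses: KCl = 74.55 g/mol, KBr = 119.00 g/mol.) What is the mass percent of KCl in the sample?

60.66 %

n(AgNO3) = 0.01395 × 0.4952 = 6.908 × 10^-3 mol
Let x = n(KCl), y = n(KBr).
Titrant: 1x + 1y = 6.908 × 10^-3;  mass: 74.55x + 119.00y = 0.6037
Solving, x = 4.912 × 10^-3 mol, y = 1.996 × 10^-3 mol
mass of KCl = 4.912 × 10^-3 × 74.55 = 0.3662 g
% KCl = 0.3662 / 0.6037 × 100 = 60.66 %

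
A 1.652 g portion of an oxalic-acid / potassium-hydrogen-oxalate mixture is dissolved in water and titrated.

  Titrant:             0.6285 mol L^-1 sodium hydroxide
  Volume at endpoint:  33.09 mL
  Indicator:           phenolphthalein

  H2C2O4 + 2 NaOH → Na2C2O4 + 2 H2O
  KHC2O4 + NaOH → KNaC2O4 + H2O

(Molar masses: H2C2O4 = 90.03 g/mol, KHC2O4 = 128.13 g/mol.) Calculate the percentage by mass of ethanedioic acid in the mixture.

n(NaOH) = 0.03309 × 0.6285 = 0.02080 mol
Let x = n(H2C2O4), y = n(KHC2O4).
Titrant: 2x + 1y = 0.02080;  mass: 90.03x + 128.13y = 1.652
Solving, x = 6.092 × 10^-3 mol, y = 8.612 × 10^-3 mol
mass of H2C2O4 = 6.092 × 10^-3 × 90.03 = 0.5485 g
% H2C2O4 = 0.5485 / 1.652 × 100 = 33.20 %

33.20 %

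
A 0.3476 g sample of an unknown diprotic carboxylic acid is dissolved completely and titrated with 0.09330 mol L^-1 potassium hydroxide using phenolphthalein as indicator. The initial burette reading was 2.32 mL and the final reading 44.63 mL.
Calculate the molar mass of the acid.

n(KOH) = 0.04231 L × 0.09330 mol/L = 3.948 × 10^-3 mol
From the 1:2 ratio, n(H2A) = 1/2 × 3.948 × 10^-3 = 1.974 × 10^-3 mol
M = m / n = 0.3476 g / 1.974 × 10^-3 mol = 176.1 g/mol

176.1 g/mol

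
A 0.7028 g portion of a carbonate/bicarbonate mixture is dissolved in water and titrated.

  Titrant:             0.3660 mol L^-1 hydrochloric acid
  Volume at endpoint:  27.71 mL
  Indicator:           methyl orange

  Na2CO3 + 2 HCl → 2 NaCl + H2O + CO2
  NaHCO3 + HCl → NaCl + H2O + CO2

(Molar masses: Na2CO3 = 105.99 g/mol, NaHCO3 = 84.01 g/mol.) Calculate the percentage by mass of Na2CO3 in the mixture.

n(HCl) = 0.02771 × 0.3660 = 0.01014 mol
Let x = n(Na2CO3), y = n(NaHCO3).
Titrant: 2x + 1y = 0.01014;  mass: 105.99x + 84.01y = 0.7028
Solving, x = 2.406 × 10^-3 mol, y = 5.331 × 10^-3 mol
mass of Na2CO3 = 2.406 × 10^-3 × 105.99 = 0.2550 g
% Na2CO3 = 0.2550 / 0.7028 × 100 = 36.28 %

36.28 %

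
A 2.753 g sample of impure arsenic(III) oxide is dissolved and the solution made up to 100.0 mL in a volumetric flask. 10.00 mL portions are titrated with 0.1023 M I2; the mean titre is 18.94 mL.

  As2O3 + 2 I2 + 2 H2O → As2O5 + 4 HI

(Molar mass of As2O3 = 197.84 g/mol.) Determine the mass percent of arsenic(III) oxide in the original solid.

69.62 %

n(I2) per titration = 0.01894 × 0.1023 = 1.938 × 10^-3 mol
From the 1:2 ratio, n(As2O3) in each aliquot = 1/2 × 1.938 × 10^-3 = 9.688 × 10^-4 mol
n(As2O3) in the whole flask = 9.688 × 10^-4 × 100.0/10.00 = 9.688 × 10^-3 mol
mass of As2O3 = 9.688 × 10^-3 × 197.84 = 1.917 g
% As2O3 = 1.917 / 2.753 × 100 = 69.62 %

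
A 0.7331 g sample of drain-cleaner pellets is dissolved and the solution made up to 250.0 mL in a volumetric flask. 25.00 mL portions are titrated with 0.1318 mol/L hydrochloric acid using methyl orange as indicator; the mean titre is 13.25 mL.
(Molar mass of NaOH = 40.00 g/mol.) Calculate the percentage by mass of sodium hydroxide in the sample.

NaOH + HCl → NaCl + H2O
n(HCl) per titration = 0.01325 × 0.1318 = 1.746 × 10^-3 mol
n(NaOH) in each aliquot = 1.746 × 10^-3 mol (1:1 ratio)
n(NaOH) in the whole flask = 1.746 × 10^-3 × 250.0/25.00 = 0.01746 mol
mass of NaOH = 0.01746 × 40.00 = 0.6985 g
% NaOH = 0.6985 / 0.7331 × 100 = 95.29 %

95.29 %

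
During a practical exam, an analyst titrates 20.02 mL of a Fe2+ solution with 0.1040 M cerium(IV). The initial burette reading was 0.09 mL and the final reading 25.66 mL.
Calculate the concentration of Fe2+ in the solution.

0.1328 M

Ce^4+ + Fe^2+ → Ce^3+ + Fe^3+
n(Ce4+) = 0.02557 L × 0.1040 mol/L = 2.659 × 10^-3 mol
n(Fe2+) = 2.659 × 10^-3 mol (1:1 mole ratio)
[Fe2+] = 2.659 × 10^-3 mol / 0.02002 L = 0.1328 mol/L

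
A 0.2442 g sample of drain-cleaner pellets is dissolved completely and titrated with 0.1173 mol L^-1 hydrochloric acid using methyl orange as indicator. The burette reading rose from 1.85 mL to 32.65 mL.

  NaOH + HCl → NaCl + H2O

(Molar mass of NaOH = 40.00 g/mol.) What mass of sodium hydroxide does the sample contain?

0.1445 g

n(HCl) = 0.03080 L × 0.1173 mol/L = 3.613 × 10^-3 mol
n(NaOH) = 3.613 × 10^-3 mol (1:1 ratio)
mass of NaOH = 3.613 × 10^-3 × 40.00 g/mol = 0.1445 g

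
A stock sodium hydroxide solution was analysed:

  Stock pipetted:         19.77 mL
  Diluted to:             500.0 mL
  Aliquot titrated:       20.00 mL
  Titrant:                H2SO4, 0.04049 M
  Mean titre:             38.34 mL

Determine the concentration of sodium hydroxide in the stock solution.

2 NaOH + H2SO4 → Na2SO4 + 2 H2O
n(H2SO4) = 0.03834 × 0.04049 = 1.552 × 10^-3 mol
From the 2:1 ratio, n(NaOH) in the aliquot = 2/1 × 1.552 × 10^-3 = 3.105 × 10^-3 mol
[NaOH]_dilute = 3.105 × 10^-3 / 0.02000 = 0.1552 mol/L
Dilution factor = 500.0 / 19.77 = 25.29
[NaOH]_stock = 0.1552 × 25.29 = 3.926 mol/L

3.926 M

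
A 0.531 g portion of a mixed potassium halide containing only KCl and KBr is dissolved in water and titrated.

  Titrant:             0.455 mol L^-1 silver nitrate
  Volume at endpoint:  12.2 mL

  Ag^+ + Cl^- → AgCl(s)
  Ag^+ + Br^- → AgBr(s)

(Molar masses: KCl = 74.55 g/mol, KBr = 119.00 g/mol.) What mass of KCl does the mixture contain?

0.217 g

n(AgNO3) = 0.0122 × 0.455 = 5.55 × 10^-3 mol
Let x = n(KCl), y = n(KBr).
Titrant: 1x + 1y = 5.55 × 10^-3;  mass: 74.55x + 119.00y = 0.531
Solving, x = 2.91 × 10^-3 mol, y = 2.64 × 10^-3 mol
mass of KCl = 2.91 × 10^-3 × 74.55 = 0.217 g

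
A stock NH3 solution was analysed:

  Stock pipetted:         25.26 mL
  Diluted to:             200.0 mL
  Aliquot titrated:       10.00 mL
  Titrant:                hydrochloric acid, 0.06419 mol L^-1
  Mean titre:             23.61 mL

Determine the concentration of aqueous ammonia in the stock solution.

1.200 mol/L

NH3 + HCl → NH4Cl
n(HCl) = 0.02361 × 0.06419 = 1.516 × 10^-3 mol
n(NH3) in the aliquot = 1.516 × 10^-3 mol (1:1 ratio)
[NH3]_dilute = 1.516 × 10^-3 / 0.01000 = 0.1516 mol/L
Dilution factor = 200.0 / 25.26 = 7.918
[NH3]_stock = 0.1516 × 7.918 = 1.200 mol/L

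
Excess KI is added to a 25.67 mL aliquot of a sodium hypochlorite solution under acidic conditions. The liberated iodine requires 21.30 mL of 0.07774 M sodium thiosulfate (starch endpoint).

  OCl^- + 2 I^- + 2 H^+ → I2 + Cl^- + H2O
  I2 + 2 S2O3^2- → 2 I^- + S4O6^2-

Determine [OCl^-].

0.03225 M

n(S2O3^2-) = 0.02130 × 0.07774 = 1.656 × 10^-3 mol
n(I2) = n(S2O3^2-)/2 = 8.279 × 10^-4 mol
n(OCl^-) in the aliquot = 8.279 × 10^-4 mol (1:1 ratio)
[OCl^-] = 8.279 × 10^-4 / 0.02567 = 0.03225 mol/L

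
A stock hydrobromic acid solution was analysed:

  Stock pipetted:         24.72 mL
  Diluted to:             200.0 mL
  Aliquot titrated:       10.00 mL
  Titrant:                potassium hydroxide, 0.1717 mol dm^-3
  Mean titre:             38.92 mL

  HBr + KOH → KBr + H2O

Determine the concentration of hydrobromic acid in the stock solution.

5.407 mol/L

n(KOH) = 0.03892 × 0.1717 = 6.683 × 10^-3 mol
n(HBr) in the aliquot = 6.683 × 10^-3 mol (1:1 ratio)
[HBr]_dilute = 6.683 × 10^-3 / 0.01000 = 0.6683 mol/L
Dilution factor = 200.0 / 24.72 = 8.091
[HBr]_stock = 0.6683 × 8.091 = 5.407 mol/L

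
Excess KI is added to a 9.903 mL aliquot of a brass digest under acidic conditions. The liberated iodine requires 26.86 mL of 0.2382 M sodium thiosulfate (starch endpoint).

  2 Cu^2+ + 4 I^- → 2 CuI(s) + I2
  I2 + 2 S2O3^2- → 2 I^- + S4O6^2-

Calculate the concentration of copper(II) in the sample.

0.6461 M

n(S2O3^2-) = 0.02686 × 0.2382 = 6.398 × 10^-3 mol
n(I2) = n(S2O3^2-)/2 = 3.199 × 10^-3 mol
From the 2:1 ratio, n(Cu2+) in the aliquot = 2/1 × 3.199 × 10^-3 = 6.398 × 10^-3 mol
[Cu2+] = 6.398 × 10^-3 / 0.009903 = 0.6461 mol/L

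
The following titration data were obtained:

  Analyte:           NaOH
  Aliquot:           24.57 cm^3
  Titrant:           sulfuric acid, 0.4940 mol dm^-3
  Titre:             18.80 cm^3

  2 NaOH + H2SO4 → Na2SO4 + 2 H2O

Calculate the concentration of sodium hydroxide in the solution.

0.7560 mol/L

n(H2SO4) = 0.01880 L × 0.4940 mol/L = 9.287 × 10^-3 mol
From the 2:1 mole ratio, n(NaOH) = 2/1 × 9.287 × 10^-3 = 0.01857 mol
[NaOH] = 0.01857 mol / 0.02457 L = 0.7560 mol/L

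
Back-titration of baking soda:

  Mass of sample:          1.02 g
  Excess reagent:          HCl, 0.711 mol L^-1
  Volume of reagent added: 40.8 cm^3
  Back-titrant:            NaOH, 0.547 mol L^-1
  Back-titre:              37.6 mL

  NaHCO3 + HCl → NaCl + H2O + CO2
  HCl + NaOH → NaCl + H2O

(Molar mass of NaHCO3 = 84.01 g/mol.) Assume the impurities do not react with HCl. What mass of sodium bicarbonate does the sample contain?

n(HCl) added = 0.0408 × 0.711 = 0.0290 mol
n(NaOH) used in back-titration = 0.0376 × 0.547 = 0.0206 mol
n(HCl) left over = 0.0206 mol (1:1 ratio)
n(HCl) consumed by analyte = 0.0290 − 0.0206 = 8.44 × 10^-3 mol
n(NaHCO3) = 8.44 × 10^-3 mol (1:1 ratio)
mass of NaHCO3 = 8.44 × 10^-3 × 84.01 = 0.709 g

0.709 g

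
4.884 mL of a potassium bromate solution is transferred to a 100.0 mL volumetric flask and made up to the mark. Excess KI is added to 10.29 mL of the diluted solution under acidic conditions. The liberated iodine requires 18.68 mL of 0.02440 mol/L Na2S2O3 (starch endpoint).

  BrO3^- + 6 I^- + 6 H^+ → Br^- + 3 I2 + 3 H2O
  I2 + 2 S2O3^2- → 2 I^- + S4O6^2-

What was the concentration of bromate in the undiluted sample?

n(S2O3^2-) = 0.01868 × 0.02440 = 4.558 × 10^-4 mol
n(I2) = n(S2O3^2-)/2 = 2.279 × 10^-4 mol
From the 1:3 ratio, n(BrO3^-) in the aliquot = 1/3 × 2.279 × 10^-4 = 7.597 × 10^-5 mol
[BrO3^-]_dilute = 7.597 × 10^-5 / 0.01029 = 0.007382 mol/L
[BrO3^-]_original = 0.007382 × 100.0/4.884 = 0.1512 mol/L

0.1512 mol/L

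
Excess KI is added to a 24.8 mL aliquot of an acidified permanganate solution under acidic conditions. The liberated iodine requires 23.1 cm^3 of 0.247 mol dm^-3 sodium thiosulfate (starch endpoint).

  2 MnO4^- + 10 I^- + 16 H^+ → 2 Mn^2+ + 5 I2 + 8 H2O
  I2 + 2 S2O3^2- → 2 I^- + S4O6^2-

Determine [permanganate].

0.0460 mol/L

n(S2O3^2-) = 0.0231 × 0.247 = 5.71 × 10^-3 mol
n(I2) = n(S2O3^2-)/2 = 2.85 × 10^-3 mol
From the 2:5 ratio, n(MnO4^-) in the aliquot = 2/5 × 2.85 × 10^-3 = 1.14 × 10^-3 mol
[MnO4^-] = 1.14 × 10^-3 / 0.0248 = 0.0460 mol/L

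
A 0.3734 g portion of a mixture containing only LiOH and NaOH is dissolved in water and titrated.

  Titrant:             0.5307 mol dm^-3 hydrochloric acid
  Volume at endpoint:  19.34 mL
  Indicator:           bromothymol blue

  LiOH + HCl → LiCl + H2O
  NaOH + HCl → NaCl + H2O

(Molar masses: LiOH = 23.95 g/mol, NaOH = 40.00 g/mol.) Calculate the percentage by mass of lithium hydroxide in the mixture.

14.85 %

n(HCl) = 0.01934 × 0.5307 = 0.01026 mol
Let x = n(LiOH), y = n(NaOH).
Titrant: 1x + 1y = 0.01026;  mass: 23.95x + 40.00y = 0.3734
Solving, x = 2.315 × 10^-3 mol, y = 7.949 × 10^-3 mol
mass of LiOH = 2.315 × 10^-3 × 23.95 = 0.05543 g
% LiOH = 0.05543 / 0.3734 × 100 = 14.85 %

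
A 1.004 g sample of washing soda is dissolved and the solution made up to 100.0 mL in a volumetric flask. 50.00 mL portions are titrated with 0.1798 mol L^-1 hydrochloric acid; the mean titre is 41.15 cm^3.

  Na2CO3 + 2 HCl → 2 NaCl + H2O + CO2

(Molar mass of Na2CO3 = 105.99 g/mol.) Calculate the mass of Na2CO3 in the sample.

0.7842 g

n(HCl) per titration = 0.04115 × 0.1798 = 7.399 × 10^-3 mol
From the 1:2 ratio, n(Na2CO3) in each aliquot = 1/2 × 7.399 × 10^-3 = 3.699 × 10^-3 mol
n(Na2CO3) in the whole flask = 3.699 × 10^-3 × 100.0/50.00 = 7.399 × 10^-3 mol
mass of Na2CO3 = 7.399 × 10^-3 × 105.99 = 0.7842 g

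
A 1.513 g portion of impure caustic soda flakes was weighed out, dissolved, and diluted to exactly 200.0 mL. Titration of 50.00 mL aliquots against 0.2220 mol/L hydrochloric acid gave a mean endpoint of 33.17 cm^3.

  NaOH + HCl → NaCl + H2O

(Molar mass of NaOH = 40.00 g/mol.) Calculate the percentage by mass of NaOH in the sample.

n(HCl) per titration = 0.03317 × 0.2220 = 7.364 × 10^-3 mol
n(NaOH) in each aliquot = 7.364 × 10^-3 mol (1:1 ratio)
n(NaOH) in the whole flask = 7.364 × 10^-3 × 200.0/50.00 = 0.02945 mol
mass of NaOH = 0.02945 × 40.00 = 1.178 g
% NaOH = 1.178 / 1.513 × 100 = 77.87 %

77.87 %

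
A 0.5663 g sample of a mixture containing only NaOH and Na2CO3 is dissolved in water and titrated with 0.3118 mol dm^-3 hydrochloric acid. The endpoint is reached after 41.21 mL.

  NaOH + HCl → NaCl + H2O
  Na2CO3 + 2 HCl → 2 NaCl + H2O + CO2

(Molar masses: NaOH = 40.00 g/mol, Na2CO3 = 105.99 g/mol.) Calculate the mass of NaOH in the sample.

0.3529 g

n(HCl) = 0.04121 × 0.3118 = 0.01285 mol
Let x = n(NaOH), y = n(Na2CO3).
Titrant: 1x + 2y = 0.01285;  mass: 40.00x + 105.99y = 0.5663
Solving, x = 8.822 × 10^-3 mol, y = 2.013 × 10^-3 mol
mass of NaOH = 8.822 × 10^-3 × 40.00 = 0.3529 g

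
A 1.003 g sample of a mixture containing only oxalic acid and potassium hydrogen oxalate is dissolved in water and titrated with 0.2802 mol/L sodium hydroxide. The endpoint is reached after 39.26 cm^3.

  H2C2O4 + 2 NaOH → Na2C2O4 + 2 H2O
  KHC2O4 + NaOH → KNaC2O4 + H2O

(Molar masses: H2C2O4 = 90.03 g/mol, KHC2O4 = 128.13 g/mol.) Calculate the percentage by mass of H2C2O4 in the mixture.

n(NaOH) = 0.03926 × 0.2802 = 0.01100 mol
Let x = n(H2C2O4), y = n(KHC2O4).
Titrant: 2x + 1y = 0.01100;  mass: 90.03x + 128.13y = 1.003
Solving, x = 2.445 × 10^-3 mol, y = 6.110 × 10^-3 mol
mass of H2C2O4 = 2.445 × 10^-3 × 90.03 = 0.2202 g
% H2C2O4 = 0.2202 / 1.003 × 100 = 21.95 %

21.95 %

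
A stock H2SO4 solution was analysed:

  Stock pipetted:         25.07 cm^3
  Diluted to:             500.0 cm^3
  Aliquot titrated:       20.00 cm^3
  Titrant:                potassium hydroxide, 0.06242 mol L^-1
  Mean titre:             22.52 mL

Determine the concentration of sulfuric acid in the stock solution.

H2SO4 + 2 KOH → K2SO4 + 2 H2O
n(KOH) = 0.02252 × 0.06242 = 1.406 × 10^-3 mol
From the 1:2 ratio, n(H2SO4) in the aliquot = 1/2 × 1.406 × 10^-3 = 7.028 × 10^-4 mol
[H2SO4]_dilute = 7.028 × 10^-4 / 0.02000 = 0.03514 mol/L
Dilution factor = 500.0 / 25.07 = 19.94
[H2SO4]_stock = 0.03514 × 19.94 = 0.7009 mol/L

0.7009 mol/L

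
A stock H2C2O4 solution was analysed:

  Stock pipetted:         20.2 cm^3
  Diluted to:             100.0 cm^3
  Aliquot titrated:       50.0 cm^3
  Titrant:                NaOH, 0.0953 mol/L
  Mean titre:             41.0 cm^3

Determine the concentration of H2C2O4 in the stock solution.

H2C2O4 + 2 NaOH → Na2C2O4 + 2 H2O
n(NaOH) = 0.0410 × 0.0953 = 3.91 × 10^-3 mol
From the 1:2 ratio, n(H2C2O4) in the aliquot = 1/2 × 3.91 × 10^-3 = 1.95 × 10^-3 mol
[H2C2O4]_dilute = 1.95 × 10^-3 / 0.0500 = 0.0391 mol/L
Dilution factor = 100.0 / 20.2 = 4.950
[H2C2O4]_stock = 0.0391 × 4.950 = 0.193 mol/L

0.193 mol/L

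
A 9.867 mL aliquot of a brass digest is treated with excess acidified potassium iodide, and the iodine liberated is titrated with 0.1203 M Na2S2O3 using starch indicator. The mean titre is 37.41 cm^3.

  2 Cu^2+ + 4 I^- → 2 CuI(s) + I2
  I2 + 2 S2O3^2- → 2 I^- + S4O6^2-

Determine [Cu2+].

0.4561 M

n(S2O3^2-) = 0.03741 × 0.1203 = 4.500 × 10^-3 mol
n(I2) = n(S2O3^2-)/2 = 2.250 × 10^-3 mol
From the 2:1 ratio, n(Cu2+) in the aliquot = 2/1 × 2.250 × 10^-3 = 4.500 × 10^-3 mol
[Cu2+] = 4.500 × 10^-3 / 0.009867 = 0.4561 mol/L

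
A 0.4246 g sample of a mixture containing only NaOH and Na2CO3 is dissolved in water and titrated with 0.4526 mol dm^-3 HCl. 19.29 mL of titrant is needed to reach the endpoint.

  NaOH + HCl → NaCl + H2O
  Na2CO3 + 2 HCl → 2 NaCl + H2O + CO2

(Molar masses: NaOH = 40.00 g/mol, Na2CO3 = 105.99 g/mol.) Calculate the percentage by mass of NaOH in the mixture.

n(HCl) = 0.01929 × 0.4526 = 8.731 × 10^-3 mol
Let x = n(NaOH), y = n(Na2CO3).
Titrant: 1x + 2y = 8.731 × 10^-3;  mass: 40.00x + 105.99y = 0.4246
Solving, x = 2.930 × 10^-3 mol, y = 2.900 × 10^-3 mol
mass of NaOH = 2.930 × 10^-3 × 40.00 = 0.1172 g
% NaOH = 0.1172 / 0.4246 × 100 = 27.61 %

27.61 %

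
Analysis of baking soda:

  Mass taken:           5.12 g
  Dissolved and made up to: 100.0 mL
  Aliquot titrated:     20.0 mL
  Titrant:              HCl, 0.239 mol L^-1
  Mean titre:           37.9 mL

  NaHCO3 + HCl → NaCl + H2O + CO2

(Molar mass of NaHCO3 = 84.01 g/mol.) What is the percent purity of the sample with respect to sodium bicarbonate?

74.3 %

n(HCl) per titration = 0.0379 × 0.239 = 9.06 × 10^-3 mol
n(NaHCO3) in each aliquot = 9.06 × 10^-3 mol (1:1 ratio)
n(NaHCO3) in the whole flask = 9.06 × 10^-3 × 100.0/20.0 = 0.0453 mol
mass of NaHCO3 = 0.0453 × 84.01 = 3.80 g
% NaHCO3 = 3.80 / 5.12 × 100 = 74.3 %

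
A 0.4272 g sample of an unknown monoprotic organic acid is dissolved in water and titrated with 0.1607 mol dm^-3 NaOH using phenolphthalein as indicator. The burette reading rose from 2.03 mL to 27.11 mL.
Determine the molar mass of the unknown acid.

n(NaOH) = 0.02508 L × 0.1607 mol/L = 4.030 × 10^-3 mol
n(HA) = 4.030 × 10^-3 mol (1:1 ratio)
M = m / n = 0.4272 g / 4.030 × 10^-3 mol = 106.0 g/mol

106.0 g/mol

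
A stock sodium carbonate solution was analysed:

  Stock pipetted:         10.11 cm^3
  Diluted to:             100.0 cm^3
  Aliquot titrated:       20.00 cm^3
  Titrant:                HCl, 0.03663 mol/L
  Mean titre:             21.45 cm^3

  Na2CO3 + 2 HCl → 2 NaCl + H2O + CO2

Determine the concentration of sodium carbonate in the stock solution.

n(HCl) = 0.02145 × 0.03663 = 7.857 × 10^-4 mol
From the 1:2 ratio, n(Na2CO3) in the aliquot = 1/2 × 7.857 × 10^-4 = 3.929 × 10^-4 mol
[Na2CO3]_dilute = 3.929 × 10^-4 / 0.02000 = 0.01964 mol/L
Dilution factor = 100.0 / 10.11 = 9.891
[Na2CO3]_stock = 0.01964 × 9.891 = 0.1943 mol/L

0.1943 mol/L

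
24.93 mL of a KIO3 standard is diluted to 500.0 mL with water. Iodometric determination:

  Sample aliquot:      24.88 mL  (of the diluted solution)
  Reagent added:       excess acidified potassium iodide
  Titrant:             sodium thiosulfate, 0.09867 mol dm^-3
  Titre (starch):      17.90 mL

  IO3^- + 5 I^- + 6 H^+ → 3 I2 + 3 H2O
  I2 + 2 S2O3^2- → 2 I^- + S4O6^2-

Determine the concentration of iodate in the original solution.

0.2373 mol/L

n(S2O3^2-) = 0.01790 × 0.09867 = 1.766 × 10^-3 mol
n(I2) = n(S2O3^2-)/2 = 8.831 × 10^-4 mol
From the 1:3 ratio, n(IO3^-) in the aliquot = 1/3 × 8.831 × 10^-4 = 2.944 × 10^-4 mol
[IO3^-]_dilute = 2.944 × 10^-4 / 0.02488 = 0.01183 mol/L
[IO3^-]_original = 0.01183 × 500.0/24.93 = 0.2373 mol/L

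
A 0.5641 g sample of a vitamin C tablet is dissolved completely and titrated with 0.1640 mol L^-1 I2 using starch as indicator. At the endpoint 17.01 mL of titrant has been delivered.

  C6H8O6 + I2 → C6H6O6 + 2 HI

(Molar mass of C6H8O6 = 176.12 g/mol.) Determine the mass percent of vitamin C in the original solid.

87.10 %

n(I2) = 0.01701 L × 0.1640 mol/L = 2.790 × 10^-3 mol
n(C6H8O6) = 2.790 × 10^-3 mol (1:1 ratio)
mass of C6H8O6 = 2.790 × 10^-3 × 176.12 g/mol = 0.4913 g
% C6H8O6 = 0.4913 / 0.5641 × 100 = 87.10 %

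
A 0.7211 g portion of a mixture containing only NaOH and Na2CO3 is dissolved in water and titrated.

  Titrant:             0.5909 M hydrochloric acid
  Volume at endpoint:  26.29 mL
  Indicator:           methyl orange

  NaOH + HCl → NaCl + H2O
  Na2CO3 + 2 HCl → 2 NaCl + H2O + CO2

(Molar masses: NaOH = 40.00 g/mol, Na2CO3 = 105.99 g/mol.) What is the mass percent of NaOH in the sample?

n(HCl) = 0.02629 × 0.5909 = 0.01553 mol
Let x = n(NaOH), y = n(Na2CO3).
Titrant: 1x + 2y = 0.01553;  mass: 40.00x + 105.99y = 0.7211
Solving, x = 7.862 × 10^-3 mol, y = 3.836 × 10^-3 mol
mass of NaOH = 7.862 × 10^-3 × 40.00 = 0.3145 g
% NaOH = 0.3145 / 0.7211 × 100 = 43.61 %

43.61 %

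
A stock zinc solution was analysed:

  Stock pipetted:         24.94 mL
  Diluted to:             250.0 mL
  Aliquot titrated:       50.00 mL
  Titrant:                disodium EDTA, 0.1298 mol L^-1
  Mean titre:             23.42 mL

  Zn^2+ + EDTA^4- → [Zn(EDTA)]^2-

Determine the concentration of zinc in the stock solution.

0.6094 mol/L

n(EDTA) = 0.02342 × 0.1298 = 3.040 × 10^-3 mol
n(Zn2+) in the aliquot = 3.040 × 10^-3 mol (1:1 ratio)
[Zn2+]_dilute = 3.040 × 10^-3 / 0.05000 = 0.06080 mol/L
Dilution factor = 250.0 / 24.94 = 10.02
[Zn2+]_stock = 0.06080 × 10.02 = 0.6094 mol/L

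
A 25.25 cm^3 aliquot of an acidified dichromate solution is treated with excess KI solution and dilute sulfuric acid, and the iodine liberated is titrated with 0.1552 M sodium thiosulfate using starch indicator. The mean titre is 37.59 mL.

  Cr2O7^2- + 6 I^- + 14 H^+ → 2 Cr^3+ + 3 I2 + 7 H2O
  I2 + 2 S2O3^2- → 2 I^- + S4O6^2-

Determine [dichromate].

n(S2O3^2-) = 0.03759 × 0.1552 = 5.834 × 10^-3 mol
n(I2) = n(S2O3^2-)/2 = 2.917 × 10^-3 mol
From the 1:3 ratio, n(Cr2O7^2-) in the aliquot = 1/3 × 2.917 × 10^-3 = 9.723 × 10^-4 mol
[Cr2O7^2-] = 9.723 × 10^-4 / 0.02525 = 0.03851 mol/L

0.03851 M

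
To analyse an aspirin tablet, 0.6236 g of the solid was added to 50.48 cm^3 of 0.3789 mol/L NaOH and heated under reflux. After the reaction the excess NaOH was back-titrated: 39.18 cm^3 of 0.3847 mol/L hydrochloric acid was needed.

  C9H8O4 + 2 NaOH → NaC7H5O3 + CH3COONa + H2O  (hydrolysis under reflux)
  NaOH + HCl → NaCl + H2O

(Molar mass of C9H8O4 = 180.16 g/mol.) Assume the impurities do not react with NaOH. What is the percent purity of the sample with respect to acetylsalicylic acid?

58.57 %

n(NaOH) added = 0.05048 × 0.3789 = 0.01913 mol
n(HCl) used in back-titration = 0.03918 × 0.3847 = 0.01507 mol
n(NaOH) left over = 0.01507 mol (1:1 ratio)
n(NaOH) consumed by analyte = 0.01913 − 0.01507 = 4.054 × 10^-3 mol
From the 1:2 ratio, n(C9H8O4) = 1/2 × 4.054 × 10^-3 = 2.027 × 10^-3 mol
mass of C9H8O4 = 2.027 × 10^-3 × 180.16 = 0.3652 g
% C9H8O4 = 0.3652 / 0.6236 × 100 = 58.57 %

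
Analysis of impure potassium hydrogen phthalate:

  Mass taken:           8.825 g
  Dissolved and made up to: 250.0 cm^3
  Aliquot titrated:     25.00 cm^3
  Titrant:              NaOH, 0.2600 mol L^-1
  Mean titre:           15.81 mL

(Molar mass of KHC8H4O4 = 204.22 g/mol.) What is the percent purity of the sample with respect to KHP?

KHC8H4O4 + NaOH → KNaC8H4O4 + H2O
n(NaOH) per titration = 0.01581 × 0.2600 = 4.111 × 10^-3 mol
n(KHC8H4O4) in each aliquot = 4.111 × 10^-3 mol (1:1 ratio)
n(KHC8H4O4) in the whole flask = 4.111 × 10^-3 × 250.0/25.00 = 0.04111 mol
mass of KHC8H4O4 = 0.04111 × 204.22 = 8.395 g
% KHC8H4O4 = 8.395 / 8.825 × 100 = 95.12 %

95.12 %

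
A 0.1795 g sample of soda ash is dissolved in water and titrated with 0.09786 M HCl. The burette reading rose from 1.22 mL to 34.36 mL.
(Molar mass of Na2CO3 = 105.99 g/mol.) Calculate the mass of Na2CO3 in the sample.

Na2CO3 + 2 HCl → 2 NaCl + H2O + CO2
n(HCl) = 0.03314 L × 0.09786 mol/L = 3.243 × 10^-3 mol
From the 1:2 ratio, n(Na2CO3) = 1/2 × 3.243 × 10^-3 = 1.622 × 10^-3 mol
mass of Na2CO3 = 1.622 × 10^-3 × 105.99 g/mol = 0.1719 g

0.1719 g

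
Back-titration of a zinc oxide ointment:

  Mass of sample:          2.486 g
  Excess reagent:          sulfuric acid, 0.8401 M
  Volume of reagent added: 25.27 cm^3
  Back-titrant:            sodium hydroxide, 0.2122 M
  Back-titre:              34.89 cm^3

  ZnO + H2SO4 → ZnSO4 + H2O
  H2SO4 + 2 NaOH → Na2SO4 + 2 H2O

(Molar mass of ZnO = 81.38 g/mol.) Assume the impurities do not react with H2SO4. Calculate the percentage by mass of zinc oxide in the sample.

57.38 %

n(H2SO4) added = 0.02527 × 0.8401 = 0.02123 mol
n(NaOH) used in back-titration = 0.03489 × 0.2122 = 7.404 × 10^-3 mol
From the 1:2 ratio, n(H2SO4) left over = 1/2 × 7.404 × 10^-3 = 3.702 × 10^-3 mol
n(H2SO4) consumed by analyte = 0.02123 − 3.702 × 10^-3 = 0.01753 mol
n(ZnO) = 0.01753 mol (1:1 ratio)
mass of ZnO = 0.01753 × 81.38 = 1.426 g
% ZnO = 1.426 / 2.486 × 100 = 57.38 %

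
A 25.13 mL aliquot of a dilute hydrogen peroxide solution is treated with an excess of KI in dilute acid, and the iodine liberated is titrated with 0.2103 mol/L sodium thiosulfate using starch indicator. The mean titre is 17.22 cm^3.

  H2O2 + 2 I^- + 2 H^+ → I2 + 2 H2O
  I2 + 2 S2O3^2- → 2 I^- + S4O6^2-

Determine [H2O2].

0.07205 mol/L

n(S2O3^2-) = 0.01722 × 0.2103 = 3.621 × 10^-3 mol
n(I2) = n(S2O3^2-)/2 = 1.811 × 10^-3 mol
n(H2O2) in the aliquot = 1.811 × 10^-3 mol (1:1 ratio)
[H2O2] = 1.811 × 10^-3 / 0.02513 = 0.07205 mol/L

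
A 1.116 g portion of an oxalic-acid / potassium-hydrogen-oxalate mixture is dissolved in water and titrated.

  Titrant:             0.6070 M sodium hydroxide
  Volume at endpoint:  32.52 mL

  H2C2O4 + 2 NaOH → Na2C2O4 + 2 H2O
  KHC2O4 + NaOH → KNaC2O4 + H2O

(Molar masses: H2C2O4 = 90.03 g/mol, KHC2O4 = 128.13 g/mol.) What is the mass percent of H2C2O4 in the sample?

n(NaOH) = 0.03252 × 0.6070 = 0.01974 mol
Let x = n(H2C2O4), y = n(KHC2O4).
Titrant: 2x + 1y = 0.01974;  mass: 90.03x + 128.13y = 1.116
Solving, x = 8.502 × 10^-3 mol, y = 2.736 × 10^-3 mol
mass of H2C2O4 = 8.502 × 10^-3 × 90.03 = 0.7654 g
% H2C2O4 = 0.7654 / 1.116 × 100 = 68.59 %

68.59 %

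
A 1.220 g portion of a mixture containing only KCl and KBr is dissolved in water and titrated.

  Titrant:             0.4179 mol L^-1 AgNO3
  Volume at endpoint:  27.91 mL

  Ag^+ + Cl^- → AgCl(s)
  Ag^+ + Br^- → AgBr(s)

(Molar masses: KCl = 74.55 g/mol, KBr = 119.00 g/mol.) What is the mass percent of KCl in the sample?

23.09 %

n(AgNO3) = 0.02791 × 0.4179 = 0.01166 mol
Let x = n(KCl), y = n(KBr).
Titrant: 1x + 1y = 0.01166;  mass: 74.55x + 119.00y = 1.220
Solving, x = 3.779 × 10^-3 mol, y = 7.885 × 10^-3 mol
mass of KCl = 3.779 × 10^-3 × 74.55 = 0.2817 g
% KCl = 0.2817 / 1.220 × 100 = 23.09 %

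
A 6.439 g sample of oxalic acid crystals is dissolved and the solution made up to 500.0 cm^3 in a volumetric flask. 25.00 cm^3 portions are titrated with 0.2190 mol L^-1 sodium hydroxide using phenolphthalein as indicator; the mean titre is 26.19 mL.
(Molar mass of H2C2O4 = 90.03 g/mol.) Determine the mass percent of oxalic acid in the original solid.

80.20 %

H2C2O4 + 2 NaOH → Na2C2O4 + 2 H2O
n(NaOH) per titration = 0.02619 × 0.2190 = 5.736 × 10^-3 mol
From the 1:2 ratio, n(H2C2O4) in each aliquot = 1/2 × 5.736 × 10^-3 = 2.868 × 10^-3 mol
n(H2C2O4) in the whole flask = 2.868 × 10^-3 × 500.0/25.00 = 0.05736 mol
mass of H2C2O4 = 0.05736 × 90.03 = 5.164 g
% H2C2O4 = 5.164 / 6.439 × 100 = 80.20 %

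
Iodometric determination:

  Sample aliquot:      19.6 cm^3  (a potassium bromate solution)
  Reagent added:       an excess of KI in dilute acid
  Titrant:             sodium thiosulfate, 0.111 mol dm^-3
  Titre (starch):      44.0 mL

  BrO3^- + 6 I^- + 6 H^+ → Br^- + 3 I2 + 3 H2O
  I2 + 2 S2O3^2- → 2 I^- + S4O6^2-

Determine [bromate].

0.0415 mol/L

n(S2O3^2-) = 0.0440 × 0.111 = 4.88 × 10^-3 mol
n(I2) = n(S2O3^2-)/2 = 2.44 × 10^-3 mol
From the 1:3 ratio, n(BrO3^-) in the aliquot = 1/3 × 2.44 × 10^-3 = 8.14 × 10^-4 mol
[BrO3^-] = 8.14 × 10^-4 / 0.0196 = 0.0415 mol/L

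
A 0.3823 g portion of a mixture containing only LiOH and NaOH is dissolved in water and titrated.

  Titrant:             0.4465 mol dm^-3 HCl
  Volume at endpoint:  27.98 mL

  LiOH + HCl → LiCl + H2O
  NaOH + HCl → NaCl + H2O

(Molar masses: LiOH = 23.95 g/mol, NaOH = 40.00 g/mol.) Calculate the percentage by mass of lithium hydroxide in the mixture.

n(HCl) = 0.02798 × 0.4465 = 0.01249 mol
Let x = n(LiOH), y = n(NaOH).
Titrant: 1x + 1y = 0.01249;  mass: 23.95x + 40.00y = 0.3823
Solving, x = 7.316 × 10^-3 mol, y = 5.177 × 10^-3 mol
mass of LiOH = 7.316 × 10^-3 × 23.95 = 0.1752 g
% LiOH = 0.1752 / 0.3823 × 100 = 45.83 %

45.83 %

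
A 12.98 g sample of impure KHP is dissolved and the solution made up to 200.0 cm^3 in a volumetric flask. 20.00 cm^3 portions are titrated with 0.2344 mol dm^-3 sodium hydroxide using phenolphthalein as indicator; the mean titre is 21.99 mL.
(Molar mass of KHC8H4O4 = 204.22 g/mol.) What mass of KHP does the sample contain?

KHC8H4O4 + NaOH → KNaC8H4O4 + H2O
n(NaOH) per titration = 0.02199 × 0.2344 = 5.154 × 10^-3 mol
n(KHC8H4O4) in each aliquot = 5.154 × 10^-3 mol (1:1 ratio)
n(KHC8H4O4) in the whole flask = 5.154 × 10^-3 × 200.0/20.00 = 0.05154 mol
mass of KHC8H4O4 = 0.05154 × 204.22 = 10.53 g

10.53 g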